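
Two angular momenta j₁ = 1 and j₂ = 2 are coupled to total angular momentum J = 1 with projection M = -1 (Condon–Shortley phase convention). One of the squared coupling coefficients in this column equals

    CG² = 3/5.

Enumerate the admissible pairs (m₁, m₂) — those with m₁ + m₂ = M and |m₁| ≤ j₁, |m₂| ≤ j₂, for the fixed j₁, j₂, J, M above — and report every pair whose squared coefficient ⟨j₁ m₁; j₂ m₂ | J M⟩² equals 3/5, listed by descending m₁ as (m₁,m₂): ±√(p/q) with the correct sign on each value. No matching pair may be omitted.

(1,-2): +√(3/5)

Admissible pairs with m₁+m₂ = M = -1: (-1,0), (0,-1), (1,-2)
  (m₁,m₂)=(1,-2): CG² = 3/5, CG = +√(3/5)   ← matches the target
  (m₁,m₂)=(0,-1): CG² = 3/10, CG = −√(3/10)
  (m₁,m₂)=(-1,0): CG² = 1/10, CG = +√(1/10)
Pairs with CG² = 3/5: (1,-2): +√(3/5)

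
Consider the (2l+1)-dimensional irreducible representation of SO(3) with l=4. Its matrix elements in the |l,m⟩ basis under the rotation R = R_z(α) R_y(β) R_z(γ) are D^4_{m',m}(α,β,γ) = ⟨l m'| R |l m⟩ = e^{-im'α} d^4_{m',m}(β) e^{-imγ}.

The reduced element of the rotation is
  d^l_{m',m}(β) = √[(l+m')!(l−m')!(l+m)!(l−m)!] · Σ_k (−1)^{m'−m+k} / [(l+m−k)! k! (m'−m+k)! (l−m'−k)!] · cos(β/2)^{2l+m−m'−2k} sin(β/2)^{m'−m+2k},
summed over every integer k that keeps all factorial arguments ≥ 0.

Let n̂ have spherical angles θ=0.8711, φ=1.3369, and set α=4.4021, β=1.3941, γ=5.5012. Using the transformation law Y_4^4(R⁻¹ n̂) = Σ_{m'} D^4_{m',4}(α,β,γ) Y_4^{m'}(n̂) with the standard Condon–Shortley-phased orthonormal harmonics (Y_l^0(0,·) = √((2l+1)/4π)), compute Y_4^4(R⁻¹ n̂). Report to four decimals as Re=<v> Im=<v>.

Need the full column D^4_{m',4} for m'=−4..4 at α=4.4021, β=1.3941, γ=5.5012.
cos(β/2)=0.766739, sin(β/2)=0.641959
d^4_{-4,4}: single k=8 term ⇒ +0.028844;  D = -0.008963+0.027416i
d^4_{-3,4}: single k=7 term ⇒ +0.097441;  D = -0.078948-0.057113i
d^4_{-2,4}: single k=6 term ⇒ +0.217729;  D = +0.175387-0.129017i
d^4_{-1,4}: single k=5 term ⇒ +0.367767;  D = +0.117062+0.348639i
d^4_{0,4}: single k=4 term ⇒ +0.491098;  D = -0.491052+0.006704i
d^4_{1,4}: single k=3 term ⇒ +0.524631;  D = +0.153353-0.501717i
d^4_{2,4}: single k=2 term ⇒ +0.443077;  D = +0.363946+0.252707i
d^4_{3,4}: single k=1 term ⇒ +0.282869;  D = -0.224573+0.171994i
d^4_{4,4}: single k=0 term ⇒ +0.119449;  D = -0.040205-0.112479i
Y_4^{m'}(θ=0.8711,φ=1.3369) and Σ D·Y over m':
  (-0.0090+0.0274i)·(+0.0899+0.1220i)  (-0.0789-0.0571i)·(-0.2330+0.2757i)  (+0.1754-0.1290i)·(-0.3326-0.1680i)  (+0.1171+0.3486i)·(-0.0052+0.0220i)  (-0.4911+0.0067i)·(-0.3620+0.0000i)  (+0.1534-0.5017i)·(+0.0052+0.0220i)  (+0.3639+0.2527i)·(-0.3326+0.1680i)  (-0.2246+0.1720i)·(+0.2330+0.2757i)  (-0.0402-0.1125i)·(+0.0899-0.1220i)
Y_4^4(R⁻¹ n̂) = -0.149276-0.044520i

Re=-0.1493 Im=-0.0445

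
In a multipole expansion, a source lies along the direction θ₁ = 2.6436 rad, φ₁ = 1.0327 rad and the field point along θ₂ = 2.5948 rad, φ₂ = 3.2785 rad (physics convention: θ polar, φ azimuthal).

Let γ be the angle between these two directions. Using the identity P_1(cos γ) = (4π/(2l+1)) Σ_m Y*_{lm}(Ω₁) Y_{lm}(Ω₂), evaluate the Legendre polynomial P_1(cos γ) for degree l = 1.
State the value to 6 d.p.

Expand P_1 via completeness: Σ_{m} conj(Y_{1,m}) at Ω₁ times Y_{1,m} at Ω₂ —
  [-1]  conj(Y_{1,-1})(Ω₁) = 0.08458 + 0.14171j ; Y_{1,-1}(Ω₂) = -0.17796 + 0.02452j ; Δ = -0.01853 - 0.02314j
  [+0]  conj(Y_{1,0})(Ω₁) = -0.42926 + 0.00000j ; Y_{1,0}(Ω₂) = -0.41736 + 0.00000j ; Δ = 0.17916 + 0.00000j
  [+1]  conj(Y_{1,1})(Ω₁) = -0.08458 + 0.14171j ; Y_{1,1}(Ω₂) = 0.17796 + 0.02452j ; Δ = -0.01853 + 0.02314j
Σ over m = 0.14210 + 0.00000j; ×(4π/3) → 0.59525 + 0.00000j. Real part: 0.595248

0.595248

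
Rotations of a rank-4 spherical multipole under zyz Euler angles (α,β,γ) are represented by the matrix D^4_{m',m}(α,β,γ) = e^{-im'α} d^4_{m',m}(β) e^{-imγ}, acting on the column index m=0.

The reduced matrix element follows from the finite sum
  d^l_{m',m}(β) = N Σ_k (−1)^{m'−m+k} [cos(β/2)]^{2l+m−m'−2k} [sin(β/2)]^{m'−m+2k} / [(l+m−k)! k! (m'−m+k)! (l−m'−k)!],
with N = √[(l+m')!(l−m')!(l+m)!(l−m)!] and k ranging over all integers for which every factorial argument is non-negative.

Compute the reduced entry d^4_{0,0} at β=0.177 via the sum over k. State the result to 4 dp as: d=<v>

d=0.8492

d^4_{0,0}(β=0.1770) via the finite sum:
Half-angle: c=0.996086, s=0.088385. N=√(24·24·24·24)=576.000000
k∈{0,1,2,3,4} keeps every argument non-negative
  k=0: (−1)^0·576.0000/(576)·0.9961^8·0.0884^0 = +0.969117
  k=1: (−1)^1·576.0000/(36)·0.9961^6·0.0884^2 = -0.122083
  k=2: (−1)^2·576.0000/(16)·0.9961^4·0.0884^4 = +0.002163
  k=3: (−1)^3·576.0000/(36)·0.9961^2·0.0884^6 = -0.000008
  k=4: (−1)^4·576.0000/(576)·0.9961^0·0.0884^8 = +0.000000
d^4_{0,0}(0.1770) = +0.969117 -0.122083 +0.002163 -0.000008 +0.000000 = +0.849189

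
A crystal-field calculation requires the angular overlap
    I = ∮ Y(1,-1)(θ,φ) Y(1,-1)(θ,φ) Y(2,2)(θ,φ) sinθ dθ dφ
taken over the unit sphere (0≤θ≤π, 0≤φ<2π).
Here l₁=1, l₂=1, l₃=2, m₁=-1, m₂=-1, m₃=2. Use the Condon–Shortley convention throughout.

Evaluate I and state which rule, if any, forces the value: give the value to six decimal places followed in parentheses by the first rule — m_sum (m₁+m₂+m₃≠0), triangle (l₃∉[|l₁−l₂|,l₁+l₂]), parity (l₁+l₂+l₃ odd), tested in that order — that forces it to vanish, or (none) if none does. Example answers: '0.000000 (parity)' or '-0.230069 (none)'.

0.309019 (none)

Checks pass: Σm=0; 4 even; l₃=2∈[0,2].
(2·1+1)(2·1+1)(2·2+1) = 45
Δ: 0! 2! 2! / 5! → 1/30
sum: t=0:+1/1 = 1/1
3j²(1 1 2; 0 0 0) = Δ·Π!·Σ² = 2/15  (sign +1)
sum: t=0:+1/4 = 1/4
3j²(1 1 2; -1 -1 2) = Δ·Π!·Σ² = 1/5  (sign +1)
combine: 4πI² = 45·2/15·1/5 = 6/5
take √, sign +1: I = 0.30901936
No selection rule forces the value: the integral is nonzero (none).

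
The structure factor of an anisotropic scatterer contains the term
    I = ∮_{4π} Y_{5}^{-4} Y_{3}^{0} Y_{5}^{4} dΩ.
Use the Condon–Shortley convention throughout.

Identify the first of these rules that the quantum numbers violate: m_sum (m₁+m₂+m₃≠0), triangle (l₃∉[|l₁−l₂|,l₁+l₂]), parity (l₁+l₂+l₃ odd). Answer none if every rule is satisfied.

parity

azimuthal sum: -4 + 0 + 4 = 0  ✓
2 ≤ 5 ≤ 8 (triangle on l)  ✓
L = 5 + 3 + 5 = 13 (odd)  ✗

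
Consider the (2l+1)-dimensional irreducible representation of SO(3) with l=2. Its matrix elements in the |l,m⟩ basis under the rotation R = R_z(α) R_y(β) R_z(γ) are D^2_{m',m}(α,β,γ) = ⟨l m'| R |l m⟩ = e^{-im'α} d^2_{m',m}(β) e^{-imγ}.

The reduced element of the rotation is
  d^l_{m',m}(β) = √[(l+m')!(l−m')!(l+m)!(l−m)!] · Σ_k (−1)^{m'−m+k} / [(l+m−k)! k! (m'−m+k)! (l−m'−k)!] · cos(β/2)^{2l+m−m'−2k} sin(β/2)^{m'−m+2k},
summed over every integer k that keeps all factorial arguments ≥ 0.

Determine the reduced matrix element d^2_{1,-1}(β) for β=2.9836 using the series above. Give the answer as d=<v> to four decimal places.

d=-0.9690

d^2_{1,-1}(β=2.9836) via the finite sum:
With c≡cos(β/2)=0.078914 and s≡sin(β/2)=0.996881, N=[6·1·1·6]^{1/2}=6.000000
The bounds max(0,m−m')=0 and min(l+m,l−m')=1 give 2 terms
  k=0: (−1)^2·6.0000/(2)·0.0789^2·0.9969^2 = +0.018566
  k=1: (−1)^3·6.0000/(6)·0.0789^0·0.9969^4 = -0.987584
d^2_{1,-1}(2.9836) = +0.018566 -0.987584 = -0.969018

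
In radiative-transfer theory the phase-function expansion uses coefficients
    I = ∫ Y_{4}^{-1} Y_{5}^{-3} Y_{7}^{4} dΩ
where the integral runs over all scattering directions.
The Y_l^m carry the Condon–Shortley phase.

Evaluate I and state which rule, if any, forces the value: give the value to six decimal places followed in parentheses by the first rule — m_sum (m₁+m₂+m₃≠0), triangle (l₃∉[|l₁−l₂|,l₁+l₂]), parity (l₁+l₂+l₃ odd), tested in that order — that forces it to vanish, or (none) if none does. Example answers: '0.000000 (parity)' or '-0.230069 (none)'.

0.052474 (none)

m-sum 0 ✓  L=16 even ✓  1≤7≤9 ✓
Π(2lᵢ+1) = 9×11×15 = 1485
triangle coeff Δ(4,5,7) = 1/6126120
Σ_t [0,2]: t=0:+1/69120 t=1:−1/20736 t=2:+1/69120 = -1/51840
(3j)²=280/21879 [(4 5 7; 0 0 0)], sign=+1
Σ_t [0,2]: t=0:+1/345600 t=1:−1/241920 t=2:+1/2903040 = -13/14515200
(3j)²=13/7140 [(4 5 7; -1 -3 4)], sign=+1
⇒ 4πI² = 10/289
I = (+1)√(10/289/(4π)) = 0.05247424
No selection rule forces the value: the integral is nonzero (none).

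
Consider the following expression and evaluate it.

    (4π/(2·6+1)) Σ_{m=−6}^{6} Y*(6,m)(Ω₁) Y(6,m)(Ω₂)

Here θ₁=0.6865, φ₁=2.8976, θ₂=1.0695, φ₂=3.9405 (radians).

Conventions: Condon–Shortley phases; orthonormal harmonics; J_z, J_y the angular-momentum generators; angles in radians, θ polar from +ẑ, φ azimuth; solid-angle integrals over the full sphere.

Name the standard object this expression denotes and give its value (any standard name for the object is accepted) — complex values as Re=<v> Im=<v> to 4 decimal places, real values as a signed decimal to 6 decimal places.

Legendre polynomial (addition theorem), +0.029516

This sum is the spherical-harmonic addition theorem: it equals the Legendre polynomial P_l(cos γ) of the angle γ between the two directions.
Addition theorem: P_6(cos γ) = (4π/13) Σ_m Y*_{lm}(Ω₁) Y_{lm}(Ω₂), m = −6…6:
  m=-6: Y*=(0.003340, -0.031145)  Y=(0.017791, 0.219015)  product (0.006881, 0.000177)
  m=-5: Y*=(-0.045508, 0.124348)  Y=(0.274370, -0.314185)  product (0.026582, 0.048415)
  m=-4: Y*=(0.180082, -0.266170)  Y=(-0.324568, 0.017556)  product (-0.053776, 0.089552)
  m=-3: Y*=(-0.341726, 0.307036)  Y=(-0.071343, -0.065783)  product (0.044578, 0.000575)
  m=-2: Y*=(0.236048, -0.125295)  Y=(0.009453, 0.349772)  product (0.046056, 0.081379)
  m=-1: Y*=(0.222772, -0.055460)  Y=(0.020370, -0.020928)  product (0.003377, -0.005792)
  m=+0: Y*=(-0.347256, -0.000000)  Y=(0.336528, 0.000000)  product (-0.116861, -0.000000)
  m=+1: Y*=(-0.222772, -0.055460)  Y=(-0.020370, -0.020928)  product (0.003377, 0.005792)
  m=+2: Y*=(0.236048, 0.125295)  Y=(0.009453, -0.349772)  product (0.046056, -0.081379)
  m=+3: Y*=(0.341726, 0.307036)  Y=(0.071343, -0.065783)  product (0.044578, -0.000575)
  m=+4: Y*=(0.180082, 0.266170)  Y=(-0.324568, -0.017556)  product (-0.053776, -0.089552)
  m=+5: Y*=(0.045508, 0.124348)  Y=(-0.274370, -0.314185)  product (0.026582, -0.048415)
  m=+6: Y*=(0.003340, 0.031145)  Y=(0.017791, -0.219015)  product (0.006881, -0.000177)
Accumulated sum (0.030534, 0.000000); after 4π/(2l+1) scaling, (0.029516, 0.000000) ⇒ P_6 = 0.029516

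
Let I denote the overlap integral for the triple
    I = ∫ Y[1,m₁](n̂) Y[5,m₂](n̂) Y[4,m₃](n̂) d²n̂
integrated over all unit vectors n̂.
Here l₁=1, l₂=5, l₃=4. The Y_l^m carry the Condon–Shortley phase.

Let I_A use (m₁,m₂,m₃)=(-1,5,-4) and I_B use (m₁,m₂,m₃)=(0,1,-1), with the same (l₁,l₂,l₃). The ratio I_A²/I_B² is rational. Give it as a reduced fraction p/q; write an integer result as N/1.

15/8

l's match ⇒ only the (l;m) 3-j factors differ between A and B.
A: triangle coeff Δ(1,5,4) = 1/495; Σ_t [2,2]: t=2:+1/80640 = 1/80640; (3j)²=1/11 [(1 5 4; -1 5 -4)], sign=+1
B: triangle coeff Δ(1,5,4) = 1/495; Σ_t [1,1]: t=1:−1/720 = -1/720; (3j)²=8/165 [(1 5 4; 0 1 -1)], sign=+1
I_A²/I_B² = (1/11)/(8/165) = 15/8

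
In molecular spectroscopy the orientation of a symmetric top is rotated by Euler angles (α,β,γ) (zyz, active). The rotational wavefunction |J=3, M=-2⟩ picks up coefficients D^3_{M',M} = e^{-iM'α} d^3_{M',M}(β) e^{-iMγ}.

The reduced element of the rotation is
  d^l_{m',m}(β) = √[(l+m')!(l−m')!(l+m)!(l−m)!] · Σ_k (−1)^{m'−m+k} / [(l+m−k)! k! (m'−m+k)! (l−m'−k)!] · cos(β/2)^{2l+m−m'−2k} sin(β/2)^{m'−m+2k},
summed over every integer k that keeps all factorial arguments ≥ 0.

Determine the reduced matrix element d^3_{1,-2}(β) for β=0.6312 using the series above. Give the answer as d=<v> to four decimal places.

d=-0.1538

d^3_{1,-2}(β=0.6312) via the finite sum:
With c≡cos(β/2)=0.950610 and s≡sin(β/2)=0.310387, N=[24·2·1·120]^{1/2}=75.894664
k∈{0,1} keeps every argument non-negative
  k=0: (−1)^3·75.8947/(12)·0.9506^3·0.3104^3 = -0.162460
  k=1: (−1)^4·75.8947/(24)·0.9506^1·0.3104^5 = +0.008660
d^3_{1,-2}(0.6312) = -0.162460 +0.008660 = -0.153800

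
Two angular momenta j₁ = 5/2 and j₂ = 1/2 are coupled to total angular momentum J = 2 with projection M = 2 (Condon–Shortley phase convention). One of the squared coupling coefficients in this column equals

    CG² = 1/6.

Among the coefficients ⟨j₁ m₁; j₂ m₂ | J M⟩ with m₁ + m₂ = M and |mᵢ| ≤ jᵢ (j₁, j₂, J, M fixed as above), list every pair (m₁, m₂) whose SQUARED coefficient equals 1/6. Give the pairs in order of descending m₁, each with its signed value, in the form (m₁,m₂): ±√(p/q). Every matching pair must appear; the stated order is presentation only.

Admissible pairs with m₁+m₂ = M = 2: (3/2,1/2), (5/2,-1/2)
  (m₁,m₂)=(5/2,-1/2): CG² = 5/6, CG = +√(5/6)
  (m₁,m₂)=(3/2,1/2): CG² = 1/6, CG = −√(1/6)   ← matches the target
Pairs with CG² = 1/6: (3/2,1/2): −√(1/6)

(3/2,1/2): −√(1/6)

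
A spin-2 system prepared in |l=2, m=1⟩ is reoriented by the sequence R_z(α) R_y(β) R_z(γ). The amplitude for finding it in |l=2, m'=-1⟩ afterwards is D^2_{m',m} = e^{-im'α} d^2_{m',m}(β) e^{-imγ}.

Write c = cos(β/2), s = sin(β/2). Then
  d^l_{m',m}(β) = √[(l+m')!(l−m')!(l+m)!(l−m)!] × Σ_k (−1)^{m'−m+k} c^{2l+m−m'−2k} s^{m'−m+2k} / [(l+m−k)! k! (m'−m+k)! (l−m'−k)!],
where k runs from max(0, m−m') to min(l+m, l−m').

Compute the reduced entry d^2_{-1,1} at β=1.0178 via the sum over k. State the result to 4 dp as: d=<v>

d=0.4867

d^2_{-1,1}(β=1.0178) via the finite sum:
With c≡cos(β/2)=0.873281 and s≡sin(β/2)=0.487217, N=[1·6·6·1]^{1/2}=6.000000
Admissible k: 2..3 (factorial args all ≥0)
  k=2: (−1)^0·6.0000/(2)·0.8733^2·0.4872^2 = +0.543093
  k=3: (−1)^1·6.0000/(6)·0.8733^0·0.4872^4 = -0.056349
d^2_{-1,1}(1.0178) = +0.543093 -0.056349 = +0.486743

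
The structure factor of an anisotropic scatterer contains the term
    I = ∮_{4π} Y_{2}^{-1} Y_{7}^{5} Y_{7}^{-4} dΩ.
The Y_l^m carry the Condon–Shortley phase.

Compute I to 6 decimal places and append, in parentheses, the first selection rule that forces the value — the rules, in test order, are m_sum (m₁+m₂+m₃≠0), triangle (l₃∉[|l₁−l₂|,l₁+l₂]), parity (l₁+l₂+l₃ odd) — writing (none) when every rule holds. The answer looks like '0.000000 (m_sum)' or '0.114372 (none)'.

Rules hold: Σm=0, L=16 even, 5≤7≤9.
N = 5·15·15 = 1125
Δ = 2!·2!·12!/17! = 1/185640
Racah Σ t=0..2: t=0:+1/2419200 t=1:−1/518400 t=2:+1/2419200 = -1/907200
⇒ 3j(2 7 7; 0 0 0)² = 56/3315, sgn +1
Racah Σ t=1..2: t=1:−1/79833600 t=2:+1/14515200 = 1/17740800
⇒ 3j(2 7 7; -1 5 -4)² = 729/30940, sgn -1
4πI² = N·(3j₀)²·(3jₘ)² = 21870/48841
I = -1·√(0.44778/4π) = -0.18876748
No selection rule forces the value: the integral is nonzero (none).

-0.188767 (none)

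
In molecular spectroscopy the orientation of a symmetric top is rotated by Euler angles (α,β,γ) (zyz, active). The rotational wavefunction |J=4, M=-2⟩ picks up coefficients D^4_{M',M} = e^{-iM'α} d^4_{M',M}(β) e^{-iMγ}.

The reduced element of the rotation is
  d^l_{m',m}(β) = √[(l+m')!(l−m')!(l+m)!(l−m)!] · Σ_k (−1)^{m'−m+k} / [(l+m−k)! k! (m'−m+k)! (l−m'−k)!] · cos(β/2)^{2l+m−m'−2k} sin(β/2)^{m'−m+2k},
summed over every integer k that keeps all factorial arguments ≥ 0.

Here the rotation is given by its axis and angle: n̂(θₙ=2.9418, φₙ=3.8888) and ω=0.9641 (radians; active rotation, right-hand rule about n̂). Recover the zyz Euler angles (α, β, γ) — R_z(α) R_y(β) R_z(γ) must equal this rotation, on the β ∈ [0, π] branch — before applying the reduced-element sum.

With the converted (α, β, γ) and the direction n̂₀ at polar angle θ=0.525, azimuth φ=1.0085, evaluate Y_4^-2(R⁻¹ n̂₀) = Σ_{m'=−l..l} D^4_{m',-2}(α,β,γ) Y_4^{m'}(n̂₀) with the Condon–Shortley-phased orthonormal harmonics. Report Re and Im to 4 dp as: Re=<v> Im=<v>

Axis–angle → zyz. n̂ = (sinθₙcosφₙ, sinθₙsinφₙ, cosθₙ) = (-0.145593, -0.134876, -0.980108), ω = 0.9641.
R = I cosω + sinω [n̂]ₓ + (1−cosω) n̂n̂ᵀ gives
  R = [+0.579268, +0.813635, -0.049468; -0.796753, +0.577976, +0.176432; +0.172143, -0.062787, +0.983069]
β = atan2(√(R₁₃²+R₂₃²), R₃₃) = 0.184277; α = atan2(R₂₃, R₁₃) mod 2π = 1.844160; γ = atan2(R₃₂, −R₃₁) mod 2π = 3.491338
Need the full column D^4_{m',-2} for m'=−4..4 at α=1.8442, β=0.1843, γ=3.4913.
cos(β/2)=0.995758, sin(β/2)=0.092008
d^4_{-4,-2}: single k=2 term ⇒ +0.043667;  D = -0.009621+0.042594i
d^4_{-3,-2}: k∈[1..2] ⇒ +0.334170 -0.008559 = +0.325611;  D = +0.325184-0.016669i
d^4_{-2,-2}: k∈[0..2] ⇒ +0.966566 -0.099028 +0.001057 = +0.868594;  D = -0.277004-0.823241i
d^4_{-1,-2}: k∈[0..2] ⇒ -0.378914 +0.016175 -0.000092 = -0.362830;  D = +0.299878-0.204253i
d^4_{0,-2}: k∈[0..2] ⇒ +0.078288 -0.001782 +0.000006 = +0.076512;  D = +0.058545+0.049260i
d^4_{1,-2}: k∈[0..2] ⇒ -0.010784 +0.000138 -0.000000 = -0.010646;  D = -0.004400+0.009694i
d^4_{2,-2}: k∈[0..2] ⇒ +0.001057 -0.000007 +0.000000 = +0.001050;  D = -0.001037-0.000160i
d^4_{3,-2}: k∈[0..1] ⇒ -0.000073 +0.000000 = -0.000073;  D = -0.000009-0.000072i
d^4_{4,-2}: single k=0 term ⇒ +0.000003;  D = +0.000003-0.000001i
Y_4^{m'}(θ=0.525,φ=1.0085) and Σ D·Y over m':
  (-0.0096+0.0426i)·(-0.0175+0.0217i)  (+0.3252-0.0167i)·(-0.1355-0.0158i)  (-0.2770-0.8232i)·(-0.1538-0.3215i)  (+0.2999-0.2043i)·(+0.2452-0.3891i)  (+0.0585+0.0493i)·(+0.0169+0.0000i)  (-0.0044+0.0097i)·(-0.2452-0.3891i)  (-0.0010-0.0002i)·(-0.1538+0.3215i)  (-0.0000-0.0001i)·(+0.1355-0.0158i)  (+0.0000-0.0000i)·(-0.0175-0.0217i)
Y_4^-2(R⁻¹ n̂) = -0.267065+0.044951i

Re=-0.2671 Im=0.0450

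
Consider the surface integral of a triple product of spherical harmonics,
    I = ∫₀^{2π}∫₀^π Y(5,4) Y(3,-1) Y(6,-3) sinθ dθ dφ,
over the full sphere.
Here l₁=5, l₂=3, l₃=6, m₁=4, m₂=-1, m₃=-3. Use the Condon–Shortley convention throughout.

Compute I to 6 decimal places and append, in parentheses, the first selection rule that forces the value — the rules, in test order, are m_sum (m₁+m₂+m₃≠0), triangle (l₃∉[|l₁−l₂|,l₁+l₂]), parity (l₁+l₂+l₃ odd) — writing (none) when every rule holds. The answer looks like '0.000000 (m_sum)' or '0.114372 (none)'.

0.176531 (none)

Checks pass: Σm=0; 14 even; l₃=6∈[2,8].
(2·5+1)(2·3+1)(2·6+1) = 1001
Δ: 2! 8! 4! / 15! → 1/675675
sum: t=0:+1/8640 t=1:−1/2304 t=2:+1/8640 = -7/34560
3j²(5 3 6; 0 0 0) = Δ·Π!·Σ² = 7/429  (sign -1)
sum: t=0:+1/40320 t=1:−1/241920 = 1/48384
3j²(5 3 6; 4 -1 -3) = Δ·Π!·Σ² = 24/1001  (sign -1)
combine: 4πI² = 1001·7/429·24/1001 = 56/143
take √, sign +1: I = 0.17653103
No selection rule forces the value: the integral is nonzero (none).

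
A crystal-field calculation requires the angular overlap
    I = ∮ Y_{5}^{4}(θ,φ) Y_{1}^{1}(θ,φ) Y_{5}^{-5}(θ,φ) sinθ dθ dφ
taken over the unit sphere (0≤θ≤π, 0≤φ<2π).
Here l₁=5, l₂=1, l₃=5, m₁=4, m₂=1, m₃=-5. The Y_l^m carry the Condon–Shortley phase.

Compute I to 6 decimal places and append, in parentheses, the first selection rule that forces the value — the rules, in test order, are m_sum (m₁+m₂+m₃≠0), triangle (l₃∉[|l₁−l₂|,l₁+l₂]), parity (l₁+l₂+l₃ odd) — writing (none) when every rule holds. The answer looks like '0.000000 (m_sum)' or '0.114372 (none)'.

0.000000 (parity)

l₁+l₂+l₃=11 is odd: 3j(l;000)=0 ⇒ I=0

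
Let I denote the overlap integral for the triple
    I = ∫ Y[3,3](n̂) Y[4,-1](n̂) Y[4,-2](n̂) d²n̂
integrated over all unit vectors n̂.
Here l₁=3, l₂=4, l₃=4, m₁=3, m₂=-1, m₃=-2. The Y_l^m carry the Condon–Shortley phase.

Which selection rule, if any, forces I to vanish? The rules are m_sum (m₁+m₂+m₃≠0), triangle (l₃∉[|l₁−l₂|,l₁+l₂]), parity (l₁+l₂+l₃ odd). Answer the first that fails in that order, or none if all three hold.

Σmᵢ = 0  ✓
l₃∈[|l₁−l₂|,l₁+l₂]=[1,7], have l₃=4  ✓
Σlᵢ = 11 ⇒ odd  ✗

parity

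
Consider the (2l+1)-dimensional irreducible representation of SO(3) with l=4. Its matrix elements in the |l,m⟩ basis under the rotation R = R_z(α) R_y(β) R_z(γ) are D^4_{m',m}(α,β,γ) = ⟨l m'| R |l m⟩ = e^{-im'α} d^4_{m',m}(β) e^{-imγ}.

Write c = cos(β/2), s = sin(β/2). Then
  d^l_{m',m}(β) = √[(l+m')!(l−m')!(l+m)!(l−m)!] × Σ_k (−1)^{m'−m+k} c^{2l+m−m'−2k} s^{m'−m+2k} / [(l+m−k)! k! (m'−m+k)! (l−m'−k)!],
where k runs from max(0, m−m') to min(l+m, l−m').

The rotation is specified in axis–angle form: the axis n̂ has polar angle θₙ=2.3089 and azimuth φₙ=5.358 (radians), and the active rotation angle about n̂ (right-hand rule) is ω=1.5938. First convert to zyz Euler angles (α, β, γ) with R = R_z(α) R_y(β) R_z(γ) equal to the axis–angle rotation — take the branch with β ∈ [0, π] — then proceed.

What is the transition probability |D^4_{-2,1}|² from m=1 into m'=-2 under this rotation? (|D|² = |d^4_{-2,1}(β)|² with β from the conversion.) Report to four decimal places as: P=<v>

P=0.1815

Axis–angle → zyz. n̂ = (sinθₙcosφₙ, sinθₙsinφₙ, cosθₙ) = (+0.445095, -0.590859, -0.672886), ω = 1.5938.
R = I cosω + sinω [n̂]ₓ + (1−cosω) n̂n̂ᵀ gives
  R = [+0.179665, +0.403671, -0.897090; -0.941746, +0.334143, -0.038252; +0.284315, +0.851703, +0.440189]
β = atan2(√(R₁₃²+R₂₃²), R₃₃) = 1.114987; α = atan2(R₂₃, R₁₃) mod 2π = 3.184206; γ = atan2(R₃₂, −R₃₁) mod 2π = 1.892984
First d^4_{-2,1}(β=1.1150), then the phase factors e^{-i(-2)α} and e^{-i(1)γ}:
c=cos(1.114987/2)=0.848584, s=sin(1.114987/2)=0.529061; N=√[2·720·120·6]=1018.233765
k∈{3,4,5} keeps every argument non-negative
  k=3: (−1)^0·1018.2338/(72)·0.8486^5·0.5291^3 = +0.921522
  k=4: (−1)^1·1018.2338/(48)·0.8486^3·0.5291^5 = -0.537303
  k=5: (−1)^2·1018.2338/(240)·0.8486^1·0.5291^7 = +0.041771
d^4_{-2,1}(1.1150) = +0.921522 -0.537303 +0.041771 = +0.425990
|D^4_{-2,1}|² = |d^4_{-2,1}(β)|² = (+0.425990)² = 0.181468 (the z-rotation phases have unit modulus)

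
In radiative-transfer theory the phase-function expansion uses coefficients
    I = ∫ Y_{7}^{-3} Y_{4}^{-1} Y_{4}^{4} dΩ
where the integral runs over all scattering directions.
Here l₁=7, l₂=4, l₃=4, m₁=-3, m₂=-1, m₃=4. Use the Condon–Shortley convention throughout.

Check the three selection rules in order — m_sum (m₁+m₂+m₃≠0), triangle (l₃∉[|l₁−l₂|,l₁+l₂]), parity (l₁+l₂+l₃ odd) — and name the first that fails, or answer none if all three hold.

parity

Σmᵢ = 0  ✓
l₃∈[|l₁−l₂|,l₁+l₂]=[3,11], have l₃=4  ✓
Σlᵢ = 15 ⇒ odd  ✗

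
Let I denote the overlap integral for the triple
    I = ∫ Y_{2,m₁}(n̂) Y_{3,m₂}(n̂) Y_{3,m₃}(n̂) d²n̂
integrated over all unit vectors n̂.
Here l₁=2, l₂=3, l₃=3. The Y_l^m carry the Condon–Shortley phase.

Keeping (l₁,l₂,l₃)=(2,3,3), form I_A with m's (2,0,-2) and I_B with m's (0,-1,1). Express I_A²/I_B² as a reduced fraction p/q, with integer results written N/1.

Shared (l₁,l₂,l₃)=(2,3,3): N and (l;000)² cancel in I_A²/I_B².
A: Δ = 2!·2!·4!/9! = 1/3780; Racah Σ t=0..0: t=0:+1/24 = 1/24; ⇒ 3j(2 3 3; 2 0 -2)² = 1/21, sgn -1
B: Δ = 2!·2!·4!/9! = 1/3780; Racah Σ t=0..2: t=0:+1/16 t=1:−1/6 t=2:+1/96 = -3/32; ⇒ 3j(2 3 3; 0 -1 1)² = 3/140, sgn -1
I_A²/I_B² = (1/21)/(3/140) = 20/9

20/9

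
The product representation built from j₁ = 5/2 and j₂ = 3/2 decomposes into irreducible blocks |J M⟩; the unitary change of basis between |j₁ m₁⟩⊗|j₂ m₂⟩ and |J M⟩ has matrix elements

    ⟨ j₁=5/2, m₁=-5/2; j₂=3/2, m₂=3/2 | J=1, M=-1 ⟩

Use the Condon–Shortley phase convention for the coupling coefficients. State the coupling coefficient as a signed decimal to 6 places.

−√(1/2) ≈ -0.707107

j₁+j₂−J=3  J+j₁−j₂=2  J−j₁+j₂=0  j₁+j₂+J+1=6
(j₁±m₁, j₂±m₂, J±M) = (0,5,3,0,0,2)
P² = 72
sum k=3..3:
  [3] −1/12 = -1/12
S = -1/12
C² = P²·S² = 1/2 ; C = -0.707107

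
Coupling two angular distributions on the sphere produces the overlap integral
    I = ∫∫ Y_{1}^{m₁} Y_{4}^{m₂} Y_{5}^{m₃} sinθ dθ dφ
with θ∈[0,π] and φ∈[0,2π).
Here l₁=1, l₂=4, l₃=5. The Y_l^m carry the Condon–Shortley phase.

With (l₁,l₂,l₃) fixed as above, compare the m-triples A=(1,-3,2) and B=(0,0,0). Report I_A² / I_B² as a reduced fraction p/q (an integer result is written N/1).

3/25

l's match ⇒ only the (l;m) 3-j factors differ between A and B.
A: triangle coeff Δ(1,4,5) = 1/495; Σ_t [0,0]: t=0:+1/10080 = 1/10080; (3j)²=1/165 [(1 4 5; 1 -3 2)], sign=-1
B: triangle coeff Δ(1,4,5) = 1/495; Σ_t [0,0]: t=0:+1/576 = 1/576; (3j)²=5/99 [(1 4 5; 0 0 0)], sign=-1
I_A²/I_B² = (1/165)/(5/99) = 3/25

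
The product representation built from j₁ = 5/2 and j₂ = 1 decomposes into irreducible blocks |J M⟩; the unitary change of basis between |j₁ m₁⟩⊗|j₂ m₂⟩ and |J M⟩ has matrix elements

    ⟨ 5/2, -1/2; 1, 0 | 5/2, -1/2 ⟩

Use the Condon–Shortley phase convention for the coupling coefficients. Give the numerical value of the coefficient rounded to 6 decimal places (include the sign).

√[6·1!4!1!/7! · 2!3!1!1!2!3!] = √(144/35)
  +(−1)^0/∏(0,1,3,1,1,0)! = 1/6  (running 1/6)
  +(−1)^1/∏(1,0,2,0,2,1)! = -1/4  (running -1/12)
⟨..|..⟩ = √(144/35)·(-1/12) = -0.169031

−√(1/35) = -0.169031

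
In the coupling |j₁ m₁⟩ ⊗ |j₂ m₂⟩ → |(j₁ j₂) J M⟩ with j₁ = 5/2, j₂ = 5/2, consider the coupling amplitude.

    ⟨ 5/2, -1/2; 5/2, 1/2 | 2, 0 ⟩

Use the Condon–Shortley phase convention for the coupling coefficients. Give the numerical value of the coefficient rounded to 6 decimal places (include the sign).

triangle: 3!*2!*2!/8! = 24/40320
(j±m)!: 2!*3!*3!*2!*2!*2! = 576
prefactor² = (2J+1)*Δ*N² = 12/7
  k=1: −1/(1!*2!*2!*2!*0!*0!) = -1/8
  k=2: +1/(2!*1!*1!*1!*1!*1!) = 1/2
  k=3: −1/(3!*0!*0!*0!*2!*2!) = -1/24
Σ = 1/3  ⇒  CG² = 12/7*(1/3)² = 4/21
CG = +√(4/21) = +0.436436

+0.436436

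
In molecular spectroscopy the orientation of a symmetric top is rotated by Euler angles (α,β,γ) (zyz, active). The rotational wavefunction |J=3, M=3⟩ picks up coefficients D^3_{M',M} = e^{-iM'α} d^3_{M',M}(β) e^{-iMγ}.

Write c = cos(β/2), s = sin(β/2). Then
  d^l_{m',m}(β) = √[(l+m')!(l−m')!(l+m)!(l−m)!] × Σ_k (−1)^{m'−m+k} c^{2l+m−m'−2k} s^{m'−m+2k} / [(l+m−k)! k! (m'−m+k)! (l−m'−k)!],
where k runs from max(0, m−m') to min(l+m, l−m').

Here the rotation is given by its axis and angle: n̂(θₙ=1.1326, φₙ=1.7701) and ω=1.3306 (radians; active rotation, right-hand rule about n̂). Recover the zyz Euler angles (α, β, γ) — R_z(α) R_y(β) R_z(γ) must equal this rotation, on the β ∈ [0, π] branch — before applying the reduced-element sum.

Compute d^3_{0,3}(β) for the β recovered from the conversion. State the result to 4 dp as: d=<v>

d=0.4453

Axis–angle → zyz. n̂ = (sinθₙcosφₙ, sinθₙsinφₙ, cosθₙ) = (-0.179281, +0.887593, +0.424307), ω = 1.3306.
R = I cosω + sinω [n̂]ₓ + (1−cosω) n̂n̂ᵀ gives
  R = [+0.262389, -0.533398, +0.804138; +0.290853, +0.838298, +0.461152; -0.920085, +0.112885, +0.375100]
β = atan2(√(R₁₃²+R₂₃²), R₃₃) = 1.186291; α = atan2(R₂₃, R₁₃) mod 2π = 0.520687; γ = atan2(R₃₂, −R₃₁) mod 2π = 0.122079
d^3_{0,3}(β=1.1863) via the finite sum:
Half-angle: c=0.829186, s=0.558972. N=√(6·6·720·1)=160.996894
Admissible k: 3..3 (factorial args all ≥0)
  k=3: (−1)^0·160.9969/(36)·0.8292^3·0.5590^3 = +0.445289
d^3_{0,3}(1.1863) = +0.445289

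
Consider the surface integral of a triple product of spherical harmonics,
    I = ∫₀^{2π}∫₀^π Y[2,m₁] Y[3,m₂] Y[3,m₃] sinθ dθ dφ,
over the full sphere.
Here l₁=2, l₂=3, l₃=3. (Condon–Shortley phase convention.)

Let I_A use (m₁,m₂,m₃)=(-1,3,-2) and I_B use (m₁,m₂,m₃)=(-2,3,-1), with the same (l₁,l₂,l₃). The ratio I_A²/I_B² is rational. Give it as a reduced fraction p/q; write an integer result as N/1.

l's match ⇒ only the (l;m) 3-j factors differ between A and B.
A: triangle coeff Δ(2,3,3) = 1/3780; Σ_t [2,2]: t=2:+1/48 = 1/48; (3j)²=5/84 [(2 3 3; -1 3 -2)], sign=-1
B: triangle coeff Δ(2,3,3) = 1/3780; Σ_t [2,2]: t=2:+1/96 = 1/96; (3j)²=1/42 [(2 3 3; -2 3 -1)], sign=+1
I_A²/I_B² = (5/84)/(1/42) = 5/2

5/2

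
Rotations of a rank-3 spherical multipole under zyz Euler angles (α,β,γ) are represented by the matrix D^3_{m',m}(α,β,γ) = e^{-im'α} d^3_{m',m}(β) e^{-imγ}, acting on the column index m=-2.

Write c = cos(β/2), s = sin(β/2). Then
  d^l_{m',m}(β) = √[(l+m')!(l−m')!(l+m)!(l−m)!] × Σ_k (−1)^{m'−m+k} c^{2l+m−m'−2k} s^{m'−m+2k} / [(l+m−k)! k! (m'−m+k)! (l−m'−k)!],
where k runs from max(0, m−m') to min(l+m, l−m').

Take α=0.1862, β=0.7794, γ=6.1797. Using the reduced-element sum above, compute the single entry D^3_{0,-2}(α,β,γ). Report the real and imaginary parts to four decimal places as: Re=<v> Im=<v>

Re=0.4709 Im=-0.0989

Split into d^3_{0,-2}(β=0.7794) × two z-phases.
With c≡cos(β/2)=0.925023 and s≡sin(β/2)=0.379911, N=[6·6·1·120]^{1/2}=65.726707
k: max(0,(-2)−(0))=0 … min(3+(-2),3−(0))=1
  k=0: (−1)^2·65.7267/(12)·0.9250^4·0.3799^2 = +0.578808
  k=1: (−1)^3·65.7267/(12)·0.9250^2·0.3799^4 = -0.097632
d^3_{0,-2}(0.7794) = +0.578808 -0.097632 = +0.481176
Phases: e^{-i·(0)·0.1862}=+1.000000+0.000000i, e^{-i·(-2)·6.1797}=+0.978658-0.205496i ⇒ D=+0.470906-0.098880i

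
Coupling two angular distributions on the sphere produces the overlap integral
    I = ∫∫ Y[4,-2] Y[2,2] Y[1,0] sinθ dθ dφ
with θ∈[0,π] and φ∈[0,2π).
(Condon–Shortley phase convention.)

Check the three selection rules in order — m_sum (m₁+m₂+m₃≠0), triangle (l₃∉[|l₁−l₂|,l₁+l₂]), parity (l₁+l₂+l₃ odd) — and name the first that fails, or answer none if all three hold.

triangle

m₁+m₂+m₃ = -2 + 2 + 0 = 0  ✓
triangle: need |l₁−l₂| ≤ l₃ ≤ l₁+l₂ = [2,6]; l₃=1 is outside  ✗
parity: l₁+l₂+l₃ = 7 is odd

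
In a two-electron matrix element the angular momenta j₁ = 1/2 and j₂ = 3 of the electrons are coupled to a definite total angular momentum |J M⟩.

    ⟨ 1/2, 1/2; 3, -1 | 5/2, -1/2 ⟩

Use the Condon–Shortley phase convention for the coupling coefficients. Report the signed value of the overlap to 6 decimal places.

+√(4/7) ≈ +0.755929

j₁+j₂−J=1  J+j₁−j₂=0  J−j₁+j₂=5  j₁+j₂+J+1=7
(j₁±m₁, j₂±m₂, J±M) = (1,0,2,4,2,3)
P² = 576/7
sum k=0..0:
  [0] +1/12 = 1/12
S = 1/12
C² = P²·S² = 4/7 ; C = +0.755929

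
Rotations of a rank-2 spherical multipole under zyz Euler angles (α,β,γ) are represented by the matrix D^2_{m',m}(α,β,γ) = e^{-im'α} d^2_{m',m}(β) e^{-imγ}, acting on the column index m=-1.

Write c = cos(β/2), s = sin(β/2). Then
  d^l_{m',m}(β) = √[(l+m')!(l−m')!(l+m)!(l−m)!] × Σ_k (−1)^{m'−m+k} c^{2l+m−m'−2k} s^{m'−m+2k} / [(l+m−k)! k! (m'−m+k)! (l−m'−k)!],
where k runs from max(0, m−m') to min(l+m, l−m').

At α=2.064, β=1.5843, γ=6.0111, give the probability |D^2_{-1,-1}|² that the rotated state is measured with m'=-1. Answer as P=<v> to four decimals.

P=0.2566

First d^2_{-1,-1}(β=1.5843), then the phase factors e^{-i(-1)α} and e^{-i(-1)γ}:
Half-angle: c=0.702316, s=0.711865. N=√(1·6·1·6)=6.000000
The bounds max(0,m−m')=0 and min(l+m,l−m')=1 give 2 terms
  k=0: (−1)^0·6.0000/(6)·0.7023^4·0.7119^0 = +0.243294
  k=1: (−1)^1·6.0000/(2)·0.7023^2·0.7119^2 = -0.749863
d^2_{-1,-1}(1.5843) = +0.243294 -0.749863 = -0.506569
|D^2_{-1,-1}|² = |d^2_{-1,-1}(β)|² = (-0.506569)² = 0.256612 (the z-rotation phases have unit modulus)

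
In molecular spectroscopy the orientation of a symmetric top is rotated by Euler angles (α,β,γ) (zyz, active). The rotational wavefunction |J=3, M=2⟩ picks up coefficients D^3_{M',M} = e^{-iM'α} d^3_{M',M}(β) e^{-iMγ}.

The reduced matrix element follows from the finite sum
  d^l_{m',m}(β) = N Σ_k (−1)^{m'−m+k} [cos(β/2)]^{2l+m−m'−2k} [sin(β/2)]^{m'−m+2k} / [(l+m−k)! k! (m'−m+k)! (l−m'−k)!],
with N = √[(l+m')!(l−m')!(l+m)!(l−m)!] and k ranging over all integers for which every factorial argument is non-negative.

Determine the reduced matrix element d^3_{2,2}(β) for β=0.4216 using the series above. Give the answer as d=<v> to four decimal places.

d=0.6742

d^3_{2,2}(β=0.4216) via the finite sum:
With c≡cos(β/2)=0.977864 and s≡sin(β/2)=0.209242, N=[120·1·120·1]^{1/2}=120.000000
k∈{0,1} keeps every argument non-negative
  k=0: (−1)^0·120.0000/(120)·0.9779^6·0.2092^0 = +0.874320
  k=1: (−1)^1·120.0000/(24)·0.9779^4·0.2092^2 = -0.200162
d^3_{2,2}(0.4216) = +0.874320 -0.200162 = +0.674157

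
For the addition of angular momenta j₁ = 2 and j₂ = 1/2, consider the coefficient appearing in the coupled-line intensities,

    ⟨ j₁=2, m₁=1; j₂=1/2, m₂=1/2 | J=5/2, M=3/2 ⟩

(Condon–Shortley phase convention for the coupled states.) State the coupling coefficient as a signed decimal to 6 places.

+0.894427

j₁+j₂−J=0  J+j₁−j₂=4  J−j₁+j₂=1  j₁+j₂+J+1=6
(j₁±m₁, j₂±m₂, J±M) = (3,1,1,0,4,1)
P² = 144/5
sum k=0..0:
  [0] +1/6 = 1/6
S = 1/6
C² = P²·S² = 4/5 ; C = +0.894427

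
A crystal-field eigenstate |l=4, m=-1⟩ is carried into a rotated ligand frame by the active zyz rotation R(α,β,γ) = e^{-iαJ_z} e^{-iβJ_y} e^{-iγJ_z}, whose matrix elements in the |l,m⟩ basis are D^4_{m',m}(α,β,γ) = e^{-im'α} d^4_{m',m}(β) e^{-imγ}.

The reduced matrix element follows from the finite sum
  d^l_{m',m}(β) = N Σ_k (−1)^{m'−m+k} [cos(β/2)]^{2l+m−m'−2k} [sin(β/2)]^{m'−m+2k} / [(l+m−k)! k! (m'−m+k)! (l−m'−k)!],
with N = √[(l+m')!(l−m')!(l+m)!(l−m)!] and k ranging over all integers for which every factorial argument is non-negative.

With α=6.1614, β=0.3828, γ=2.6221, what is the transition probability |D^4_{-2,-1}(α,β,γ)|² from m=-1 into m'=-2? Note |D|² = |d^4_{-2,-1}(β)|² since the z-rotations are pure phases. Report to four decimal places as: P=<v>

D^4_{-2,-1}(6.1614,0.3828,2.6221) = e^{-i·-2·6.1614}·d^4_{-2,-1}(0.3828)·e^{-i·-1·2.6221}. Compute d first:
c=cos(0.382800/2)=0.981739, s=sin(0.382800/2)=0.190234; N=√[2·720·6·120]=1018.233765
Admissible k: 1..3 (factorial args all ≥0)
  k=1: (−1)^0·1018.2338/(240)·0.9817^7·0.1902^1 = +0.709407
  k=2: (−1)^1·1018.2338/(48)·0.9817^5·0.1902^3 = -0.133183
  k=3: (−1)^2·1018.2338/(72)·0.9817^3·0.1902^5 = +0.003334
d^4_{-2,-1}(0.3828) = +0.709407 -0.133183 +0.003334 = +0.579558
|D^4_{-2,-1}|² = |d^4_{-2,-1}(β)|² = (+0.579558)² = 0.335887 (the z-rotation phases have unit modulus)

P=0.3359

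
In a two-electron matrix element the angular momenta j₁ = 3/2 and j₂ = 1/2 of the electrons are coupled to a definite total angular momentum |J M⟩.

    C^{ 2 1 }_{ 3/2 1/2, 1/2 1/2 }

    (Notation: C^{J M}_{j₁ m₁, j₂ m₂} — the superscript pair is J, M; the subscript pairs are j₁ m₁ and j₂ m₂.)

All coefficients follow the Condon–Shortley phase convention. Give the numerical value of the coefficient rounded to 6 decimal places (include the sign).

+0.866025  (= +√(3/4))

triangle: 0!*3!*1!/5! = 6/120
(j±m)!: 2!*1!*1!*0!*3!*1! = 12
prefactor² = (2J+1)*Δ*N² = 3
  k=0: +1/(0!*0!*1!*1!*2!*0!) = 1/2
Σ = 1/2  ⇒  CG² = 3*(1/2)² = 3/4
CG = +√(3/4) = +0.866025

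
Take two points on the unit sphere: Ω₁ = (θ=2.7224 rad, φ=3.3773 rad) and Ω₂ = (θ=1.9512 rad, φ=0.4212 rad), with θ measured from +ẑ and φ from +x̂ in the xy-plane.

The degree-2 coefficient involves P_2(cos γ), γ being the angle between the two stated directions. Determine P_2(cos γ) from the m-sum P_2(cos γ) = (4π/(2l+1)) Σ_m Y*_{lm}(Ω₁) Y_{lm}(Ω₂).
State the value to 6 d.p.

Expand P_2 via completeness: Σ_{m} conj(Y_{2,m}) at Ω₁ times Y_{2,m} at Ω₂ —
  [-2]  conj(Y_{2,-2})(Ω₁) = (0.057013, 0.029062) ; Y_{2,-2}(Ω₂) = (0.221684, -0.248516) ; Δ = (0.019861, -0.007726)
  [-1]  conj(Y_{2,-1})(Ω₁) = (0.279278, 0.067075) ; Y_{2,-1}(Ω₂) = (-0.243060, 0.108894) ; Δ = (-0.075185, 0.014109)
  [+0]  conj(Y_{2,0})(Ω₁) = (0.474032, -0.000000) ; Y_{2,0}(Ω₂) = (-0.184952, 0.000000) ; Δ = (-0.087673, 0.000000)
  [+1]  conj(Y_{2,1})(Ω₁) = (-0.279278, 0.067075) ; Y_{2,1}(Ω₂) = (0.243060, 0.108894) ; Δ = (-0.075185, -0.014109)
  [+2]  conj(Y_{2,2})(Ω₁) = (0.057013, -0.029062) ; Y_{2,2}(Ω₂) = (0.221684, 0.248516) ; Δ = (0.019861, 0.007726)
Σ over m = (-0.198321, 0.000000); ×(4π/5) → (-0.498435, 0.000000). Real part: -0.498435

-0.498435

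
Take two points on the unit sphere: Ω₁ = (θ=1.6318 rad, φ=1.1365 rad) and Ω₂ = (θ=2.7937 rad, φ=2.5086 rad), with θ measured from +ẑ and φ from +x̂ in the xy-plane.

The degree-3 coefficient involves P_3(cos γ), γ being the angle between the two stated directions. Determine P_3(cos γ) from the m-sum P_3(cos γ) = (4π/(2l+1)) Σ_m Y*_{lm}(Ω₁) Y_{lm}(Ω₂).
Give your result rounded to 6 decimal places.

-0.181901

Expand P_3 via completeness: Σ_{m} conj(Y_{3,m}) at Ω₁ times Y_{3,m} at Ω₂ —
  m=-3: Y*=(-0.400099, -0.109830)  Y=(0.005329, -0.015649)  product (-0.003851, 0.005676)
  m=-2: Y*=(0.040094, -0.047389)  Y=(-0.033512, -0.106517)  product (-0.006391, -0.002683)
  m=-1: Y*=(-0.133210, -0.287194)  Y=(-0.303706, -0.222831)  product (-0.023539, 0.116906)
  m=+0: Y*=(0.067830, -0.000000)  Y=(-0.497771, 0.000000)  product (-0.033764, 0.000000)
  m=+1: Y*=(0.133210, -0.287194)  Y=(0.303706, -0.222831)  product (-0.023539, -0.116906)
  m=+2: Y*=(0.040094, 0.047389)  Y=(-0.033512, 0.106517)  product (-0.006391, 0.002683)
  m=+3: Y*=(0.400099, -0.109830)  Y=(-0.005329, -0.015649)  product (-0.003851, -0.005676)
Σ over m = (-0.101327, -0.000000); ×(4π/7) → (-0.181901, -0.000000). Real part: -0.181901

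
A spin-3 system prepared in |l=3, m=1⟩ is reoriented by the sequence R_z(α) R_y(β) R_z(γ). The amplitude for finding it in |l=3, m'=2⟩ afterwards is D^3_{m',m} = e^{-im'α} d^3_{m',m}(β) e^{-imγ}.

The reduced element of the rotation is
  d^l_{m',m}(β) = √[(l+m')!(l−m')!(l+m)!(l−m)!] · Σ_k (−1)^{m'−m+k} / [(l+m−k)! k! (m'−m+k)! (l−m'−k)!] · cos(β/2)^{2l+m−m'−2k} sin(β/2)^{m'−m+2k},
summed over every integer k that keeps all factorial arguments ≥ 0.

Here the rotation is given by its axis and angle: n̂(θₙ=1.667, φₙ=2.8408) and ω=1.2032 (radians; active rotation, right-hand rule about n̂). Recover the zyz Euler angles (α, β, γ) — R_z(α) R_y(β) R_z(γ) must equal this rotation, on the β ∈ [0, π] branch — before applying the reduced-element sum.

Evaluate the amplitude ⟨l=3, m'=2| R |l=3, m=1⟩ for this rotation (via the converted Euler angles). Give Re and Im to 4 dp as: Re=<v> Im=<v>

Re=-0.0230 Im=0.0423

Axis–angle → zyz. n̂ = (sinθₙcosφₙ, sinθₙsinφₙ, cosθₙ) = (-0.950686, +0.294907, -0.096055), ω = 1.2032.
R = I cosω + sinω [n̂]ₓ + (1−cosω) n̂n̂ᵀ gives
  R = [+0.938374, -0.089970, +0.333707; -0.269247, +0.415089, +0.869027; -0.216705, -0.905321, +0.365284]
β = atan2(√(R₁₃²+R₂₃²), R₃₃) = 1.196858; α = atan2(R₂₃, R₁₃) mod 2π = 1.204158; γ = atan2(R₃₂, −R₃₁) mod 2π = 4.947336
Split into d^3_{2,1}(β=1.1969) × two z-phases.
With c≡cos(β/2)=0.826222 and s≡sin(β/2)=0.563345, N=[120·1·24·2]^{1/2}=75.894664
k: max(0,(1)−(2))=0 … min(3+(1),3−(2))=1
  k=0: (−1)^1·75.8947/(24)·0.8262^5·0.5633^1 = -0.685895
  k=1: (−1)^2·75.8947/(12)·0.8262^3·0.5633^3 = +0.637740
d^3_{2,1}(1.1969) = -0.685895 +0.637740 = -0.048155
Phases: e^{-i·(2)·1.2042}=-0.742985-0.669308i, e^{-i·(1)·4.9473}=+0.232792+0.972527i ⇒ D=-0.023016+0.042298i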